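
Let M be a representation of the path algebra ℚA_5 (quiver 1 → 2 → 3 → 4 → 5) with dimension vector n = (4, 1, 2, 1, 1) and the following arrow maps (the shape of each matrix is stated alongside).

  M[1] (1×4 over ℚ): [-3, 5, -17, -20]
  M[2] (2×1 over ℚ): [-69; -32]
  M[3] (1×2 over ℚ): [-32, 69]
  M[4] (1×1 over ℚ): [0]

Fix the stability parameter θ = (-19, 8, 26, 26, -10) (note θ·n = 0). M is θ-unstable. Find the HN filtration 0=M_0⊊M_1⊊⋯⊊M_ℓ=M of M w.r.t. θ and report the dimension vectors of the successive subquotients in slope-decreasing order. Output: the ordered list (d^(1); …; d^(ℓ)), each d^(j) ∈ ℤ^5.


Via rank(M_{q-1}∘⋯∘M_p): M ≅ I[1,1]^3, I[1,3], I[3,4], I[5,5].
μ_θ-semistable layers: μ^(1)=26; μ^(2)=8; μ^(3)=-10; μ^(4)=-19

((0, 0, 2, 1, 0); (0, 1, 0, 0, 0); (0, 0, 0, 0, 1); (4, 0, 0, 0, 0))


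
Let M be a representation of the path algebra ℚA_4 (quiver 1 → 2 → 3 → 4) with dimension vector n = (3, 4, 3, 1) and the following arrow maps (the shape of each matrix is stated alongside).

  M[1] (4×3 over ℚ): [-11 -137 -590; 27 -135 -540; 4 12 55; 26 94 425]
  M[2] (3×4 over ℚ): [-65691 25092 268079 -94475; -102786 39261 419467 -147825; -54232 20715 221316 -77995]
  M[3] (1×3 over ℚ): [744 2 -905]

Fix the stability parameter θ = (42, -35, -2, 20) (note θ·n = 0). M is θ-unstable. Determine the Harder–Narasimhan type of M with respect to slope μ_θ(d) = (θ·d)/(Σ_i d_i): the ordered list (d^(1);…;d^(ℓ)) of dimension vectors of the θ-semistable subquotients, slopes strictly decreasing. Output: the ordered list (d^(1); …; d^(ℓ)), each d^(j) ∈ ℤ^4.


Interval decomposition of M: I[1,1], I[1,3], I[1,4], I[2,2], I[2,3].
HN type (ℓ=5): μ^(1)=42; μ^(2)=20; μ^(3)=5/3; μ^(4)=-2; μ^(5)=-35

((1, 0, 0, 0); (0, 0, 0, 1); (2, 2, 2, 0); (0, 0, 1, 0); (0, 2, 0, 0))


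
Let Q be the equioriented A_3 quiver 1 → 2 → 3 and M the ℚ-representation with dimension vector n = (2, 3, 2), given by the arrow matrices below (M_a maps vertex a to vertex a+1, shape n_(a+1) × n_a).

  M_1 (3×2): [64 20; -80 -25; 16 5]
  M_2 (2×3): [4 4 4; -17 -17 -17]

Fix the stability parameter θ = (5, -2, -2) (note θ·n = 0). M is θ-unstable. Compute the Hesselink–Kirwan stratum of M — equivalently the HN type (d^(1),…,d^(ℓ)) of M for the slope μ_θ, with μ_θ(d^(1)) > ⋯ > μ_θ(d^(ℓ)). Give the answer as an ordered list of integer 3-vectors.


Via rank(M_{q-1}∘⋯∘M_p): M ≅ I[1,1], I[1,2], I[2,2], I[2,3], I[3,3].
μ_θ-semistable layers: μ^(1)=5; μ^(2)=3/2; μ^(3)=-2

((1, 0, 0); (1, 1, 0); (0, 2, 2))


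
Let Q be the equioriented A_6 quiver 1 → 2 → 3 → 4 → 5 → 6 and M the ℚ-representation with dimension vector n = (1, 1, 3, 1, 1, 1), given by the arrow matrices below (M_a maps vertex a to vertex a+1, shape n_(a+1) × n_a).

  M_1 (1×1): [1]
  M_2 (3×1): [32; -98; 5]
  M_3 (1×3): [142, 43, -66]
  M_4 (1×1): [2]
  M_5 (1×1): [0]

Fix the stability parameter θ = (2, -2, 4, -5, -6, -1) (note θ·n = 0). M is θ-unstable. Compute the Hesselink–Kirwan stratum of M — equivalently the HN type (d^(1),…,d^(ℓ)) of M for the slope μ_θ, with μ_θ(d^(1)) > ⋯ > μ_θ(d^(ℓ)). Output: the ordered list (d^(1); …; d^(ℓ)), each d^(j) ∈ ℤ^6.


Interval decomposition of M: I[1,3], I[3,3], I[3,5], I[6,6].
HN type (ℓ=4): μ^(1)=4; μ^(2)=0; μ^(3)=-1; μ^(4)=-7/3

((0, 0, 2, 0, 0, 0); (1, 1, 0, 0, 0, 0); (0, 0, 0, 0, 0, 1); (0, 0, 1, 1, 1, 0))


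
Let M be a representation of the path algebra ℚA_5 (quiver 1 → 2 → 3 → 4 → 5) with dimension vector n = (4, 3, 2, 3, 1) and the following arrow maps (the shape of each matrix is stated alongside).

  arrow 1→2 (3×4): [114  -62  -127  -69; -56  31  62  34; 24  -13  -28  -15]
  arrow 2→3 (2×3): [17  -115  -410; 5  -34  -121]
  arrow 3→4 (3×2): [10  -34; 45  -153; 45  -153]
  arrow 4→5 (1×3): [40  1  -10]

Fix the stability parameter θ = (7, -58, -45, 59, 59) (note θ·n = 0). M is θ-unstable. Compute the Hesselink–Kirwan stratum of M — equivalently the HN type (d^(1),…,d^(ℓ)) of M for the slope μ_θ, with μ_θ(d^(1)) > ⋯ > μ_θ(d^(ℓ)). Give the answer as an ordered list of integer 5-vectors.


Via rank(M_{q-1}∘⋯∘M_p): M ≅ I[1,1], I[1,2], I[1,3], I[1,5], I[4,4]^2.
μ_θ-semistable layers: μ^(1)=59; μ^(2)=7; μ^(3)=-51/2; μ^(4)=-32

((0, 0, 0, 3, 1); (1, 0, 0, 0, 0); (1, 1, 0, 0, 0); (2, 2, 2, 0, 0))


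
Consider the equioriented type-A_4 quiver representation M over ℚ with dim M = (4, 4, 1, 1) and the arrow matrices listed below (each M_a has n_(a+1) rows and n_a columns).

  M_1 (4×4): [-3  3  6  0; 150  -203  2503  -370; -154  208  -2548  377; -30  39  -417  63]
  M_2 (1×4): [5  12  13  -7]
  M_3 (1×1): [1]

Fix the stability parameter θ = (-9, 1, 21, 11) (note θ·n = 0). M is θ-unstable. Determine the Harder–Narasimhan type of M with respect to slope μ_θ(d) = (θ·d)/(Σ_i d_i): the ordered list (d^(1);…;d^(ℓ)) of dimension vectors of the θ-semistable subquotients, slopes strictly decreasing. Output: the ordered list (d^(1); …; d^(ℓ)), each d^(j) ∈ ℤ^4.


Barcode: M ≅ I[1,1], I[1,2]^2, I[1,4], I[2,2]. HN layers by μ_θ (3 steps, strictly decreasing):
  μ^(1)=16; μ^(2)=1; μ^(3)=-9

((0, 0, 1, 1); (0, 4, 0, 0); (4, 0, 0, 0))


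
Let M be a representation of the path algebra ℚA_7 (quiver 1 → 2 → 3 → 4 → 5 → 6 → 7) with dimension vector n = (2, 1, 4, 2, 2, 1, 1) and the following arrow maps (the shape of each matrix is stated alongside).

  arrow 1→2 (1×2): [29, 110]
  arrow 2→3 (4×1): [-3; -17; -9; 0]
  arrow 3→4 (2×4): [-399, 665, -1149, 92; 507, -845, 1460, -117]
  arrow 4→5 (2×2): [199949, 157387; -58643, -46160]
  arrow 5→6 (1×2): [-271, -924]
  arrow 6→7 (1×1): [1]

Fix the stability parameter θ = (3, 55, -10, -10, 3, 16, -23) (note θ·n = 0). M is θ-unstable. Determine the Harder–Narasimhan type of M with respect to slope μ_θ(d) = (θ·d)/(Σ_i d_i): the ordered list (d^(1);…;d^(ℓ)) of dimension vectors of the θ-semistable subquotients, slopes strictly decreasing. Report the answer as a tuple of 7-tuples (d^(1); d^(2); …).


Via rank(M_{q-1}∘⋯∘M_p): M ≅ I[1,1], I[1,7], I[3,3]^2, I[3,5].
μ_θ-semistable layers: μ^(1)=31/6; μ^(2)=3; μ^(3)=-10

((0, 1, 1, 1, 1, 1, 1); (2, 0, 0, 0, 1, 0, 0); (0, 0, 3, 1, 0, 0, 0))


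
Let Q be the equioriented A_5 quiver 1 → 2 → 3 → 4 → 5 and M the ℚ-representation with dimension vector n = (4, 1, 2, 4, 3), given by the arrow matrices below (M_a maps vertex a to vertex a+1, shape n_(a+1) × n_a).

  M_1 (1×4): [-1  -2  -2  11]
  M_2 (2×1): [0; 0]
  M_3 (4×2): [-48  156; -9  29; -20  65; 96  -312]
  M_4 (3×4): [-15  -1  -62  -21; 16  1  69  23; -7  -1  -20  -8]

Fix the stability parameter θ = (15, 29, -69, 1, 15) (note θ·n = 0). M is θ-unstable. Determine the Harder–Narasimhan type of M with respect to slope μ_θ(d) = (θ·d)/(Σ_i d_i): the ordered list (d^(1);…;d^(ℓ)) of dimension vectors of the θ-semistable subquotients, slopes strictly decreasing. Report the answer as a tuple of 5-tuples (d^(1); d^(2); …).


Interval decomposition of M: I[1,1]^3, I[1,2], I[3,5]^2, I[4,4], I[4,5].
HN type (ℓ=4): μ^(1)=29; μ^(2)=15; μ^(3)=1; μ^(4)=-69

((0, 1, 0, 0, 0); (4, 0, 0, 0, 3); (0, 0, 0, 4, 0); (0, 0, 2, 0, 0))


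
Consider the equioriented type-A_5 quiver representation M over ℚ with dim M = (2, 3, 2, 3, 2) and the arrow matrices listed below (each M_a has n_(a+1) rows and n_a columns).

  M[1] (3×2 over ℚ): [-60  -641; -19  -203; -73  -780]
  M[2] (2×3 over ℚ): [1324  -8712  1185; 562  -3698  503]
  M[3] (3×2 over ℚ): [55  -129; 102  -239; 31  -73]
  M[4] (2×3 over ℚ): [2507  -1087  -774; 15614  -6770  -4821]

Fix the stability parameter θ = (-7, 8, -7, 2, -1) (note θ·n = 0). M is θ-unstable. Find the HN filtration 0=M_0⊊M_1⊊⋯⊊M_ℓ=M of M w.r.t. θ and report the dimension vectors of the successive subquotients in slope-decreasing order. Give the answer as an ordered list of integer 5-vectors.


Interval decomposition of M: I[1,2], I[1,5], I[2,5], I[4,4].
HN type (ℓ=4): μ^(1)=8; μ^(2)=2; μ^(3)=1/2; μ^(4)=-7

((0, 1, 0, 0, 0); (0, 0, 0, 1, 0); (0, 2, 2, 2, 2); (2, 0, 0, 0, 0))


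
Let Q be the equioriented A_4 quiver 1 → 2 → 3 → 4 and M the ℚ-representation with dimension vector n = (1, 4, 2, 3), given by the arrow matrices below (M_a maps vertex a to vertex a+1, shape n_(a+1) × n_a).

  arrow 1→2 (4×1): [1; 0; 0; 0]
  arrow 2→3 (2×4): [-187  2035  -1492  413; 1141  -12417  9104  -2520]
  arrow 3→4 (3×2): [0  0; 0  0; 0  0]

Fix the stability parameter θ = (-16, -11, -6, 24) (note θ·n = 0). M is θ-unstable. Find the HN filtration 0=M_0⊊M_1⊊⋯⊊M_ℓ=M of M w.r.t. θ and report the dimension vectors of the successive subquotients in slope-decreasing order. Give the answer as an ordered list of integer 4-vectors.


Interval decomposition of M: I[1,3], I[2,2]^2, I[2,3], I[4,4]^3.
HN type (ℓ=4): μ^(1)=24; μ^(2)=-6; μ^(3)=-11; μ^(4)=-16

((0, 0, 0, 3); (0, 0, 2, 0); (0, 4, 0, 0); (1, 0, 0, 0))


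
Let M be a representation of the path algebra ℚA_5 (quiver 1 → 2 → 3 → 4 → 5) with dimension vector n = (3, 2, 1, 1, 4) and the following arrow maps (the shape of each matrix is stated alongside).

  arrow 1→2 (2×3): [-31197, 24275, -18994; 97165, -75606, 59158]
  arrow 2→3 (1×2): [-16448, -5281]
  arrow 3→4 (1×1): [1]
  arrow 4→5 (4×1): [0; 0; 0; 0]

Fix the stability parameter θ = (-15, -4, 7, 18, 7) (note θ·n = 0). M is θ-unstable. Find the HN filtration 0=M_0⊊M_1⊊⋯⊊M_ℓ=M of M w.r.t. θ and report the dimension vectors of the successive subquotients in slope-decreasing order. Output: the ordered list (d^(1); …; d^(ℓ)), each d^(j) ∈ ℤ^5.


Barcode: M ≅ I[1,1], I[1,2], I[1,4], I[5,5]^4. HN layers by μ_θ (4 steps, strictly decreasing):
  μ^(1)=18; μ^(2)=7; μ^(3)=-4; μ^(4)=-15

((0, 0, 0, 1, 0); (0, 0, 1, 0, 4); (0, 2, 0, 0, 0); (3, 0, 0, 0, 0))


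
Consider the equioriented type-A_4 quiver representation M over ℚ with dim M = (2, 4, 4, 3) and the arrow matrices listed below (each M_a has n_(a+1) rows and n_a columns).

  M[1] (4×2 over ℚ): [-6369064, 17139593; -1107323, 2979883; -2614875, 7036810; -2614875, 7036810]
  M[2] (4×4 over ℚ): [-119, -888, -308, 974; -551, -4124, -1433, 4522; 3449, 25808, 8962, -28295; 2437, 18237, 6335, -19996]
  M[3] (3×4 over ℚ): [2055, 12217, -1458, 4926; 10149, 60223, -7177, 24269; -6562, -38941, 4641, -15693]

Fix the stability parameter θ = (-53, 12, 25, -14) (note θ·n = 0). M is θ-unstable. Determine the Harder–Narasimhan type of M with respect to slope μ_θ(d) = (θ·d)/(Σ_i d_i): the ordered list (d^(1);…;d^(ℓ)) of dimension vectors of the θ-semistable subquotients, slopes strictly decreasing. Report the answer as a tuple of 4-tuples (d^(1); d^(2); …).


Via rank(M_{q-1}∘⋯∘M_p): M ≅ I[1,4]^2, I[2,3], I[2,4].
μ_θ-semistable layers: μ^(1)=25; μ^(2)=12; μ^(3)=23/3; μ^(4)=-53

((0, 0, 1, 0); (0, 1, 0, 0); (0, 3, 3, 3); (2, 0, 0, 0))


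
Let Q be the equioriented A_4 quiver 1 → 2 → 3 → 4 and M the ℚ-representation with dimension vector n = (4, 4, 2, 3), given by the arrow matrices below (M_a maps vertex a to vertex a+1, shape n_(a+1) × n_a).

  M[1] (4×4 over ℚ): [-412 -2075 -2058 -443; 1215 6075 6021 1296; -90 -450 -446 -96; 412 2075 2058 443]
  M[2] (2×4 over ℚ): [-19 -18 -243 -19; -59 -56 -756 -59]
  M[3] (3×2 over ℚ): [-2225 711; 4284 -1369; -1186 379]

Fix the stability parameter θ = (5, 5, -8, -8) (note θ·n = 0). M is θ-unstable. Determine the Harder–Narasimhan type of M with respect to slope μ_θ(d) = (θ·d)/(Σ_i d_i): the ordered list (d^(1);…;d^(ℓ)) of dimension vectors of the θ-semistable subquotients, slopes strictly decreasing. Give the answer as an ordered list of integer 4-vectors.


Interval decomposition of M: I[1,1]^2, I[1,2]^2, I[2,4]^2, I[4,4].
HN type (ℓ=3): μ^(1)=5; μ^(2)=-11/3; μ^(3)=-8

((4, 2, 0, 0); (0, 2, 2, 2); (0, 0, 0, 1))


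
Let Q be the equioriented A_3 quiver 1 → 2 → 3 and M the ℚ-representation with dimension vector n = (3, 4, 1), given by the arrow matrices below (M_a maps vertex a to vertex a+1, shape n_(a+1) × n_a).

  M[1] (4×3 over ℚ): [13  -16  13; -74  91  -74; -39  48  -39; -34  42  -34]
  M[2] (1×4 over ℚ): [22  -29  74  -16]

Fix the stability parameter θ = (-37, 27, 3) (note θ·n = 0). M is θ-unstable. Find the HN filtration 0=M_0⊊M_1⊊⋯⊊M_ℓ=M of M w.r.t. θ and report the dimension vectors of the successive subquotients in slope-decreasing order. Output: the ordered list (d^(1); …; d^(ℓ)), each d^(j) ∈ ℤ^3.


Barcode: M ≅ I[1,1], I[1,2], I[1,3], I[2,2]^2. HN layers by μ_θ (3 steps, strictly decreasing):
  μ^(1)=27; μ^(2)=15; μ^(3)=-37

((0, 3, 0); (0, 1, 1); (3, 0, 0))


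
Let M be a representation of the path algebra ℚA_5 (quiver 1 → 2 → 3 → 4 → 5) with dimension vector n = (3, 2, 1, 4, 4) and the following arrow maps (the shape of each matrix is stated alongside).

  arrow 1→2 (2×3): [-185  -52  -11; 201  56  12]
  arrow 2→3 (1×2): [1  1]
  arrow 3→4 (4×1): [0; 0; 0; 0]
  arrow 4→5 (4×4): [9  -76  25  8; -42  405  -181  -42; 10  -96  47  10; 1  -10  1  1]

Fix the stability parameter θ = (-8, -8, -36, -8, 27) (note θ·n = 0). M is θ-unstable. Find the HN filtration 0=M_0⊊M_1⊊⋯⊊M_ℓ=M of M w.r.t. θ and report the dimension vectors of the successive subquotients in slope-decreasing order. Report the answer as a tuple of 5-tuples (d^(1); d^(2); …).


Via rank(M_{q-1}∘⋯∘M_p): M ≅ I[1,1], I[1,2], I[1,3], I[4,5]^4.
μ_θ-semistable layers: μ^(1)=27; μ^(2)=-8; μ^(3)=-52/3

((0, 0, 0, 0, 4); (2, 1, 0, 4, 0); (1, 1, 1, 0, 0))


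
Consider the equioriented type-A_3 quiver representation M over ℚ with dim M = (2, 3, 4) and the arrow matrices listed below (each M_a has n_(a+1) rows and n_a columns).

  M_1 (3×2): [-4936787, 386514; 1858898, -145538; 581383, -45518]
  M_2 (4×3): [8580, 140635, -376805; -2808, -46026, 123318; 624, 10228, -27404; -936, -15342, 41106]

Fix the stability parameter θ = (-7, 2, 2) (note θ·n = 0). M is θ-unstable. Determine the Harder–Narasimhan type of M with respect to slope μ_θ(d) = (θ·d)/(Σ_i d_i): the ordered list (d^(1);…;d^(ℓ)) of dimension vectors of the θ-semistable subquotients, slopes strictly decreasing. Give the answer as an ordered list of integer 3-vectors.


Barcode: M ≅ I[1,2], I[1,3], I[2,2], I[3,3]^3. HN layers by μ_θ (2 steps, strictly decreasing):
  μ^(1)=2; μ^(2)=-7

((0, 3, 4); (2, 0, 0))


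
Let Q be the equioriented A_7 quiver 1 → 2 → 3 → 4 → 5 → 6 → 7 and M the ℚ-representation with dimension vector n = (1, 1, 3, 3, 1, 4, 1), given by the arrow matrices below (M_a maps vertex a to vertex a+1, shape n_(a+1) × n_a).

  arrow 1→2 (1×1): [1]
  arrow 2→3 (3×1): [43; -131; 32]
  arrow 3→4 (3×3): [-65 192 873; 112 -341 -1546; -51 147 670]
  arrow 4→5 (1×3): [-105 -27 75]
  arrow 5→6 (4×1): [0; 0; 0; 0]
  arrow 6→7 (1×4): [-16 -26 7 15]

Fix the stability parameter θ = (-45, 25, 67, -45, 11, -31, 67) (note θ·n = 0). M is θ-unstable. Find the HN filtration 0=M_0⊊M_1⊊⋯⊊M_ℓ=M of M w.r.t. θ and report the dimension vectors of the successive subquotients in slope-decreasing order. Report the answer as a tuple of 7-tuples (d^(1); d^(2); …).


Via rank(M_{q-1}∘⋯∘M_p): M ≅ I[1,4], I[3,4], I[3,5], I[6,6]^3, I[6,7].
μ_θ-semistable layers: μ^(1)=67; μ^(2)=47/3; μ^(3)=11; μ^(4)=-31; μ^(5)=-45

((0, 0, 0, 0, 0, 0, 1); (0, 1, 1, 1, 0, 0, 0); (0, 0, 2, 2, 1, 0, 0); (0, 0, 0, 0, 0, 4, 0); (1, 0, 0, 0, 0, 0, 0))


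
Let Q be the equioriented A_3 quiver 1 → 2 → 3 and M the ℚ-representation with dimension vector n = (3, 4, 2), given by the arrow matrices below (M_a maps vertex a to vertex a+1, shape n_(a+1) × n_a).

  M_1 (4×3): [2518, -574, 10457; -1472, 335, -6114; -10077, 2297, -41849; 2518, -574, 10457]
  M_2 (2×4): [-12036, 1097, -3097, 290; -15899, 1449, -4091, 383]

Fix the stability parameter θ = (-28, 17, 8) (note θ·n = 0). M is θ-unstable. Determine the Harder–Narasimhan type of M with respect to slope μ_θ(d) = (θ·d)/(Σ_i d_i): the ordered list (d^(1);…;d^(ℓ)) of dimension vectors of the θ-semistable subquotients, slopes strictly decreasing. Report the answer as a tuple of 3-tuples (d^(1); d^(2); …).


Interval decomposition of M: I[1,2], I[1,3]^2, I[2,2].
HN type (ℓ=3): μ^(1)=17; μ^(2)=25/2; μ^(3)=-28

((0, 2, 0); (0, 2, 2); (3, 0, 0))


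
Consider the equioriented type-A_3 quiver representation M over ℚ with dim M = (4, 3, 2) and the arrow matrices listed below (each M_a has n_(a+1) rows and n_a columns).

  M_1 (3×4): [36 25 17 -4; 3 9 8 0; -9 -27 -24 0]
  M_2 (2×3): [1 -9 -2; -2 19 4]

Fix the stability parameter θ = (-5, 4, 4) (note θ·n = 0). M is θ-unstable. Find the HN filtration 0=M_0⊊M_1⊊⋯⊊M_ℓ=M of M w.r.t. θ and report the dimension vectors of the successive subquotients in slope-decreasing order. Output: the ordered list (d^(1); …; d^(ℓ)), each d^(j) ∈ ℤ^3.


Interval decomposition of M: I[1,1]^2, I[1,3]^2, I[2,2].
HN type (ℓ=2): μ^(1)=4; μ^(2)=-5

((0, 3, 2); (4, 0, 0))


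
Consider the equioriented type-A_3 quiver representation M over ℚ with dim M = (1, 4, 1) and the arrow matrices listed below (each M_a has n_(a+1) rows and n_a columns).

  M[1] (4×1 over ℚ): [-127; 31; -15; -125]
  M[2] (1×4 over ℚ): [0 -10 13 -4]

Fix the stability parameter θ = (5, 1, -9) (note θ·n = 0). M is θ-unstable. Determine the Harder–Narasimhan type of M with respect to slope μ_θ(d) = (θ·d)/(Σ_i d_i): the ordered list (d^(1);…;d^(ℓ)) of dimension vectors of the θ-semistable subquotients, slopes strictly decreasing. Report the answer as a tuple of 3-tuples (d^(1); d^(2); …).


Interval decomposition of M: I[1,3], I[2,2]^3.
HN type (ℓ=2): μ^(1)=1; μ^(2)=-1

((0, 3, 0); (1, 1, 1))


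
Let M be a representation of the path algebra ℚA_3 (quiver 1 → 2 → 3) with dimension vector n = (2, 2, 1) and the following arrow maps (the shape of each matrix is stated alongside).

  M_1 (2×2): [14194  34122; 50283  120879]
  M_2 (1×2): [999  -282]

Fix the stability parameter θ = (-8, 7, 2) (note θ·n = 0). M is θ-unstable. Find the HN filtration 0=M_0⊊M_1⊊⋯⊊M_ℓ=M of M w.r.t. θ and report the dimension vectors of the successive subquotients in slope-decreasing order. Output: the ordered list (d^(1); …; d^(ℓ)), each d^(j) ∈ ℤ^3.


Barcode: M ≅ I[1,1], I[1,2], I[2,3]. HN layers by μ_θ (3 steps, strictly decreasing):
  μ^(1)=7; μ^(2)=9/2; μ^(3)=-8

((0, 1, 0); (0, 1, 1); (2, 0, 0))


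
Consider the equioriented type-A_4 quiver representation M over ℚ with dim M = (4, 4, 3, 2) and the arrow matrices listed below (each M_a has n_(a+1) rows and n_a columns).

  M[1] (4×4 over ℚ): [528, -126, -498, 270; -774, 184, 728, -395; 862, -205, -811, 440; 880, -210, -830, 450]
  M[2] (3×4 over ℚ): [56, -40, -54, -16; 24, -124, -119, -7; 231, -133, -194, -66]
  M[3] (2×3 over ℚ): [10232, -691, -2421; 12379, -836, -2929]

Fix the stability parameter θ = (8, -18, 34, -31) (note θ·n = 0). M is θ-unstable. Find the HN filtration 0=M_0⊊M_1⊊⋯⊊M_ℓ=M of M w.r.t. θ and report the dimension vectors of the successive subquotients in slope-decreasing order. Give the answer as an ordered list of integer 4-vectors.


Via rank(M_{q-1}∘⋯∘M_p): M ≅ I[1,1]^2, I[1,4]^2, I[2,2], I[2,3].
μ_θ-semistable layers: μ^(1)=34; μ^(2)=8; μ^(3)=3/2; μ^(4)=-5; μ^(5)=-18

((0, 0, 1, 0); (2, 0, 0, 0); (0, 0, 2, 2); (2, 2, 0, 0); (0, 2, 0, 0))


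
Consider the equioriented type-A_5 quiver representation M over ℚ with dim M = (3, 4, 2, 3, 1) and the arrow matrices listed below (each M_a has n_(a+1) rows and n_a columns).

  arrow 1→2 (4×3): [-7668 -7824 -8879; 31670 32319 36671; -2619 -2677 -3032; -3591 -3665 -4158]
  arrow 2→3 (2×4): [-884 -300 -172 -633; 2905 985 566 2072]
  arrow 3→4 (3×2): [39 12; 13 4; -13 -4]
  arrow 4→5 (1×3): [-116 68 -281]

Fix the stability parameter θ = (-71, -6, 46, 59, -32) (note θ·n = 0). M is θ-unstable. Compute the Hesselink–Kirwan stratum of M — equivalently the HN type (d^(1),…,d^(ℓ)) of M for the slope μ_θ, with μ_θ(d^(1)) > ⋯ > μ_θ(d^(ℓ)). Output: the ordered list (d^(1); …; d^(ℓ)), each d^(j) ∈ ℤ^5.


Interval decomposition of M: I[1,2], I[1,3], I[1,5], I[2,2], I[4,4]^2.
HN type (ℓ=5): μ^(1)=59; μ^(2)=46; μ^(3)=73/3; μ^(4)=-6; μ^(5)=-71

((0, 0, 0, 2, 0); (0, 0, 1, 0, 0); (0, 0, 1, 1, 1); (0, 4, 0, 0, 0); (3, 0, 0, 0, 0))


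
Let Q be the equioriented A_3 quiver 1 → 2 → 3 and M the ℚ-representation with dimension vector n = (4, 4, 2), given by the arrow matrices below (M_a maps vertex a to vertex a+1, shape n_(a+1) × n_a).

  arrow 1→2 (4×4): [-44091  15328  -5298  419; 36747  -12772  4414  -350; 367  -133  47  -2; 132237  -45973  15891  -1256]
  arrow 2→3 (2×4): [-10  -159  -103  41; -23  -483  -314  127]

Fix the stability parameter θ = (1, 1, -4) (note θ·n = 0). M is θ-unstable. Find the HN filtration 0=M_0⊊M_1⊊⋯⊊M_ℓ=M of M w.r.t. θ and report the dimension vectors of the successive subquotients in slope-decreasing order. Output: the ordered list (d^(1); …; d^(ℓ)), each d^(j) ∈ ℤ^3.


Barcode: M ≅ I[1,1], I[1,2], I[1,3]^2, I[2,2]. HN layers by μ_θ (2 steps, strictly decreasing):
  μ^(1)=1; μ^(2)=-2/3

((2, 2, 0); (2, 2, 2))


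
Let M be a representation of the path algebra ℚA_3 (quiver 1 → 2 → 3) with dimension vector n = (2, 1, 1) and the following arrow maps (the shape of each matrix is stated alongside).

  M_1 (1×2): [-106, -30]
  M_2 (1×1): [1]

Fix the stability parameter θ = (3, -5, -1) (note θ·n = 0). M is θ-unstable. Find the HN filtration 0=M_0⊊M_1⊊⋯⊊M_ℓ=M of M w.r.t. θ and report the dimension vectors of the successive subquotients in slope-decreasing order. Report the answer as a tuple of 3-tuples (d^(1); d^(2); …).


Interval decomposition of M: I[1,1], I[1,3].
HN type (ℓ=2): μ^(1)=3; μ^(2)=-1

((1, 0, 0); (1, 1, 1))


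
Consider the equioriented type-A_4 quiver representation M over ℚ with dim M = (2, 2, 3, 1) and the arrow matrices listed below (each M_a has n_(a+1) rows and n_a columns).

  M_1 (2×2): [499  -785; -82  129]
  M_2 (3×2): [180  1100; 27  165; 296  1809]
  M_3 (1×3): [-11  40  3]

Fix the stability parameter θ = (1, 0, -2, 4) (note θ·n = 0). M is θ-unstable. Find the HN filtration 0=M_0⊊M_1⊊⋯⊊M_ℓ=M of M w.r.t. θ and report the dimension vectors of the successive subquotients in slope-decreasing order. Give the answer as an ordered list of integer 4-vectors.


Barcode: M ≅ I[1,3], I[1,4], I[3,3]. HN layers by μ_θ (3 steps, strictly decreasing):
  μ^(1)=4; μ^(2)=-1/3; μ^(3)=-2

((0, 0, 0, 1); (2, 2, 2, 0); (0, 0, 1, 0))


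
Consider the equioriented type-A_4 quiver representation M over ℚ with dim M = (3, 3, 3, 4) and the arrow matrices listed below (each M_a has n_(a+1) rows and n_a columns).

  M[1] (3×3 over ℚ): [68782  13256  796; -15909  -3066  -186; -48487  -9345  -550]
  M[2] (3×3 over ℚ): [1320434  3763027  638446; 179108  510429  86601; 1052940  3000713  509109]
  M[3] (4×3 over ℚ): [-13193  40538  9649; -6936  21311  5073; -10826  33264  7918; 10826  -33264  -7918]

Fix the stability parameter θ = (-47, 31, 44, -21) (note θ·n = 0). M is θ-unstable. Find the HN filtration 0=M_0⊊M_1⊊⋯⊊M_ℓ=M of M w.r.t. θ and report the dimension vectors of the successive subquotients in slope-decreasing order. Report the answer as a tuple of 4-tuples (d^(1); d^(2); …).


Via rank(M_{q-1}∘⋯∘M_p): M ≅ I[1,1], I[1,4]^2, I[2,3], I[4,4]^2.
μ_θ-semistable layers: μ^(1)=44; μ^(2)=31; μ^(3)=18; μ^(4)=-21; μ^(5)=-47

((0, 0, 1, 0); (0, 1, 0, 0); (0, 2, 2, 2); (0, 0, 0, 2); (3, 0, 0, 0))


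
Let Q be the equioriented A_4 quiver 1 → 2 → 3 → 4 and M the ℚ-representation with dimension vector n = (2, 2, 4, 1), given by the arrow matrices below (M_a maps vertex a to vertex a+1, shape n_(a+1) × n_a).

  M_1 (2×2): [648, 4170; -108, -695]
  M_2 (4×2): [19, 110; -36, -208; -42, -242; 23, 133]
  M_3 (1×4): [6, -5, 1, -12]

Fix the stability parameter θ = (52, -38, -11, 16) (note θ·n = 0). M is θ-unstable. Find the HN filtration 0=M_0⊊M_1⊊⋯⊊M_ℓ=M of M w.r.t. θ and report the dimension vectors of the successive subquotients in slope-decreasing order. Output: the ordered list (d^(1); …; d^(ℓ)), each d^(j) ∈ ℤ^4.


Barcode: M ≅ I[1,1], I[1,4], I[2,3], I[3,3]^2. HN layers by μ_θ (5 steps, strictly decreasing):
  μ^(1)=52; μ^(2)=16; μ^(3)=1; μ^(4)=-11; μ^(5)=-38

((1, 0, 0, 0); (0, 0, 0, 1); (1, 1, 1, 0); (0, 0, 3, 0); (0, 1, 0, 0))


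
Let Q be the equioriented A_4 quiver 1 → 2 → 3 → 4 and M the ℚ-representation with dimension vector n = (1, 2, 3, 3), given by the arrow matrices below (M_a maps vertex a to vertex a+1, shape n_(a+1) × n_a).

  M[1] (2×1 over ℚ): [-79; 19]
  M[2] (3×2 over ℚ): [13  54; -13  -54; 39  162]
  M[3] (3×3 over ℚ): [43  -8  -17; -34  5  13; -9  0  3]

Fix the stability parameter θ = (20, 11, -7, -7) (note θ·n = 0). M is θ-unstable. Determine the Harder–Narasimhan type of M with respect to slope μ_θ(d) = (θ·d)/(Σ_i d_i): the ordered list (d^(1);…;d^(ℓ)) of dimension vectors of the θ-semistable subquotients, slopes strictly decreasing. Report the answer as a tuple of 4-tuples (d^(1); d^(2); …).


Barcode: M ≅ I[1,3], I[2,2], I[3,4]^2, I[4,4]. HN layers by μ_θ (3 steps, strictly decreasing):
  μ^(1)=11; μ^(2)=8; μ^(3)=-7

((0, 1, 0, 0); (1, 1, 1, 0); (0, 0, 2, 3))


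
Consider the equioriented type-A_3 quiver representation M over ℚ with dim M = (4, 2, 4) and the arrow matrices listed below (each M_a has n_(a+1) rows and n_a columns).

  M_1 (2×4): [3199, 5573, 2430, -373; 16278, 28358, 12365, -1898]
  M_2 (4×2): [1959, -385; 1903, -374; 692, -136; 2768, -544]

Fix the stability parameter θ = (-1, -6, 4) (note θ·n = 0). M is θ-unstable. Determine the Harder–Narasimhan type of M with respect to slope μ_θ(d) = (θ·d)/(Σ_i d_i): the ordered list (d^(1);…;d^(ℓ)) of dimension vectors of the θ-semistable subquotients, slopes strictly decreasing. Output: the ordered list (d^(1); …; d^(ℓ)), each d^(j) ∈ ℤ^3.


Via rank(M_{q-1}∘⋯∘M_p): M ≅ I[1,1]^2, I[1,3]^2, I[3,3]^2.
μ_θ-semistable layers: μ^(1)=4; μ^(2)=-1; μ^(3)=-7/2

((0, 0, 4); (2, 0, 0); (2, 2, 0))


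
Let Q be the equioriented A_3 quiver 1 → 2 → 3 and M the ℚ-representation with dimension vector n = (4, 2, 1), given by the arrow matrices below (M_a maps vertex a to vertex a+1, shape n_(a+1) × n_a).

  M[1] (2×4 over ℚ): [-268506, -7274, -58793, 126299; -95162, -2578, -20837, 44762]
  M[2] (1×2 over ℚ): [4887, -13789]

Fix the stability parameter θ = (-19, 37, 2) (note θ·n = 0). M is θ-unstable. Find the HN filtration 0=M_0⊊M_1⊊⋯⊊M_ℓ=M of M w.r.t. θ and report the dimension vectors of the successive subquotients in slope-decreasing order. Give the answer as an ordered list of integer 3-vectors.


Via rank(M_{q-1}∘⋯∘M_p): M ≅ I[1,1]^2, I[1,2], I[1,3].
μ_θ-semistable layers: μ^(1)=37; μ^(2)=39/2; μ^(3)=-19

((0, 1, 0); (0, 1, 1); (4, 0, 0))


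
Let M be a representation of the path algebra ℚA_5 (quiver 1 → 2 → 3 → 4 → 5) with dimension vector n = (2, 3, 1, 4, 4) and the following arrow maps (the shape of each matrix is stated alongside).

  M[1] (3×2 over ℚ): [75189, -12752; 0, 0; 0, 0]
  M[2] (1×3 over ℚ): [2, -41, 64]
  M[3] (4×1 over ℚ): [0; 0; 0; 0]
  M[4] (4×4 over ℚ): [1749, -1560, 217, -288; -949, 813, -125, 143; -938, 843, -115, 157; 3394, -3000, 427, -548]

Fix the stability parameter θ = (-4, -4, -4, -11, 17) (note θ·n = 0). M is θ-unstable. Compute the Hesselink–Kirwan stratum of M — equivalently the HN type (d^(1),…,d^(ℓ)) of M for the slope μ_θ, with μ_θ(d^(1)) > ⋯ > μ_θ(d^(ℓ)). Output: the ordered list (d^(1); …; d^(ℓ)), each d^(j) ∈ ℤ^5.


Barcode: M ≅ I[1,1], I[1,3], I[2,2]^2, I[4,4], I[4,5]^3, I[5,5]. HN layers by μ_θ (3 steps, strictly decreasing):
  μ^(1)=17; μ^(2)=-4; μ^(3)=-11

((0, 0, 0, 0, 4); (2, 3, 1, 0, 0); (0, 0, 0, 4, 0))


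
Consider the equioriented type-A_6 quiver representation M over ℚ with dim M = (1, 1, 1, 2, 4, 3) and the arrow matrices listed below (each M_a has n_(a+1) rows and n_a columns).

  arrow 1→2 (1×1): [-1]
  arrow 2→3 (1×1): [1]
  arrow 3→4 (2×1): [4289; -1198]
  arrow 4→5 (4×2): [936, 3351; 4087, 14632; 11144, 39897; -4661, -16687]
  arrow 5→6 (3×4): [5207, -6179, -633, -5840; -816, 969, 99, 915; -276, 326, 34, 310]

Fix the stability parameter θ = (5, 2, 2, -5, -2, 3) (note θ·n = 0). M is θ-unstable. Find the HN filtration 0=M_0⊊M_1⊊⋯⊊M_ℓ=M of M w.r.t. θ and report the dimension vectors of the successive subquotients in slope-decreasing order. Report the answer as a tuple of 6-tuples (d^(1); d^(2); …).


Barcode: M ≅ I[1,6], I[4,6], I[5,5]^2, I[6,6]. HN layers by μ_θ (4 steps, strictly decreasing):
  μ^(1)=3; μ^(2)=2/5; μ^(3)=-2; μ^(4)=-5

((0, 0, 0, 0, 0, 3); (1, 1, 1, 1, 1, 0); (0, 0, 0, 0, 3, 0); (0, 0, 0, 1, 0, 0))


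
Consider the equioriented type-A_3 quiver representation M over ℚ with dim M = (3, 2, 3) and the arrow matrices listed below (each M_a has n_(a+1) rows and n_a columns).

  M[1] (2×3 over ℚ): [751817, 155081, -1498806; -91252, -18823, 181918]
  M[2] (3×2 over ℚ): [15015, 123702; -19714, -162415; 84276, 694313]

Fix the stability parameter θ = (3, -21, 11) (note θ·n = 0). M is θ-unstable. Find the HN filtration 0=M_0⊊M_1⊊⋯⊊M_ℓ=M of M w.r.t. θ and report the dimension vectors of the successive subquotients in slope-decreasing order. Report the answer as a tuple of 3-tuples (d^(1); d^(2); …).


Via rank(M_{q-1}∘⋯∘M_p): M ≅ I[1,1], I[1,3]^2, I[3,3].
μ_θ-semistable layers: μ^(1)=11; μ^(2)=3; μ^(3)=-9

((0, 0, 3); (1, 0, 0); (2, 2, 0))


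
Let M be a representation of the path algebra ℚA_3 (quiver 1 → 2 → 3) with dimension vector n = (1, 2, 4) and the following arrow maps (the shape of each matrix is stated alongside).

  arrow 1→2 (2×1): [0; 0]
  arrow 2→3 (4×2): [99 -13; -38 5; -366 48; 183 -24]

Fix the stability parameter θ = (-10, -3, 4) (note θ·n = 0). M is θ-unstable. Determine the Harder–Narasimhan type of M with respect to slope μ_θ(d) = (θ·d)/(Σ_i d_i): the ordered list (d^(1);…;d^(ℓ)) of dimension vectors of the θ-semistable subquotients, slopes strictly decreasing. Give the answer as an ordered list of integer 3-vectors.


Interval decomposition of M: I[1,1], I[2,3]^2, I[3,3]^2.
HN type (ℓ=3): μ^(1)=4; μ^(2)=-3; μ^(3)=-10

((0, 0, 4); (0, 2, 0); (1, 0, 0))


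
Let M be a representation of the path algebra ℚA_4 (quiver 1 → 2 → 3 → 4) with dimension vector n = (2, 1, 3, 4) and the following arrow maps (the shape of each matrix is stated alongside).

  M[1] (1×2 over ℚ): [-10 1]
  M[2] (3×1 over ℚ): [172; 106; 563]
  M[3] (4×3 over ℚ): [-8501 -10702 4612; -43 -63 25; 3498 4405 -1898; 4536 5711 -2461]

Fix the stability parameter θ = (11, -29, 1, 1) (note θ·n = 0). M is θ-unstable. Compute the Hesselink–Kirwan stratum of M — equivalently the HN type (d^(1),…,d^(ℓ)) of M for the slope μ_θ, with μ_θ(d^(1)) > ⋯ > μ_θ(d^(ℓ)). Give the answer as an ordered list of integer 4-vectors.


Interval decomposition of M: I[1,1], I[1,4], I[3,4]^2, I[4,4].
HN type (ℓ=3): μ^(1)=11; μ^(2)=1; μ^(3)=-9

((1, 0, 0, 0); (0, 0, 3, 4); (1, 1, 0, 0))


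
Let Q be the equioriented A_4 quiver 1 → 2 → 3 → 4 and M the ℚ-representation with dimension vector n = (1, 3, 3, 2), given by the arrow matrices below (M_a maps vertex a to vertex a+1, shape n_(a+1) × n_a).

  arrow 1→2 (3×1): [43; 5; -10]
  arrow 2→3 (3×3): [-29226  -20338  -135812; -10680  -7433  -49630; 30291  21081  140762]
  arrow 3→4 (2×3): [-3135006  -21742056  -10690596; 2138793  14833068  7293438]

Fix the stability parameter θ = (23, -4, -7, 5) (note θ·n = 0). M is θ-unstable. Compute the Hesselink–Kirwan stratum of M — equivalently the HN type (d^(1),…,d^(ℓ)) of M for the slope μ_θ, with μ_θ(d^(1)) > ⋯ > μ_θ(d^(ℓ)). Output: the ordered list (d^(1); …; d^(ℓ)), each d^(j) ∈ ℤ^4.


Interval decomposition of M: I[1,3], I[2,2], I[2,3], I[3,4], I[4,4].
HN type (ℓ=5): μ^(1)=5; μ^(2)=4; μ^(3)=-4; μ^(4)=-11/2; μ^(5)=-7

((0, 0, 0, 2); (1, 1, 1, 0); (0, 1, 0, 0); (0, 1, 1, 0); (0, 0, 1, 0))


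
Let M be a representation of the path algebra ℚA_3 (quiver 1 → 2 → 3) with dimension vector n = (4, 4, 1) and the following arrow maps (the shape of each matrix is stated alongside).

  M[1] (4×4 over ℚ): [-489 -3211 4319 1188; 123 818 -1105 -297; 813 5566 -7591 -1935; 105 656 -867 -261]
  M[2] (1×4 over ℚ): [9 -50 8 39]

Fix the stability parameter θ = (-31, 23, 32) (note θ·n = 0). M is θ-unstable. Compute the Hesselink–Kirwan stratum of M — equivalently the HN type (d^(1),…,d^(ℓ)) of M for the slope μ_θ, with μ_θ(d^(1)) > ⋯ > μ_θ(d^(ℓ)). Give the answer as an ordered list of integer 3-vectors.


Interval decomposition of M: I[1,1]^2, I[1,2], I[1,3], I[2,2]^2.
HN type (ℓ=3): μ^(1)=32; μ^(2)=23; μ^(3)=-31

((0, 0, 1); (0, 4, 0); (4, 0, 0))


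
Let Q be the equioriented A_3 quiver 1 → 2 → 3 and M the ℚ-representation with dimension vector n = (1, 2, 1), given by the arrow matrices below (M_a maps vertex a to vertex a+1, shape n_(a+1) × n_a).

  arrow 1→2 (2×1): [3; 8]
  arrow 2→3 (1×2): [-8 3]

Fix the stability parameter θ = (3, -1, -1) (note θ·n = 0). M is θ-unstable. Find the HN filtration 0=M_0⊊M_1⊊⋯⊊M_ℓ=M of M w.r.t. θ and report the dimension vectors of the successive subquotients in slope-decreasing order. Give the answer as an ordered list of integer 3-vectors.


Barcode: M ≅ I[1,2], I[2,3]. HN layers by μ_θ (2 steps, strictly decreasing):
  μ^(1)=1; μ^(2)=-1

((1, 1, 0); (0, 1, 1))


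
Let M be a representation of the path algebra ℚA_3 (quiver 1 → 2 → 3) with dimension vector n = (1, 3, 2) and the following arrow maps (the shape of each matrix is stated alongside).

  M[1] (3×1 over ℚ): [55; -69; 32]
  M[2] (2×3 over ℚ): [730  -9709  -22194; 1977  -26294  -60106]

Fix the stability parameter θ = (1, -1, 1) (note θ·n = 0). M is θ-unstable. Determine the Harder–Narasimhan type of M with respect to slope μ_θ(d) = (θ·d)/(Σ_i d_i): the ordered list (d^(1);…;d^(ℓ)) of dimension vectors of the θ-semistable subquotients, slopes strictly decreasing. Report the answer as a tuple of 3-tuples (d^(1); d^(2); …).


Barcode: M ≅ I[1,3], I[2,2], I[2,3]. HN layers by μ_θ (3 steps, strictly decreasing):
  μ^(1)=1; μ^(2)=0; μ^(3)=-1

((0, 0, 2); (1, 1, 0); (0, 2, 0))


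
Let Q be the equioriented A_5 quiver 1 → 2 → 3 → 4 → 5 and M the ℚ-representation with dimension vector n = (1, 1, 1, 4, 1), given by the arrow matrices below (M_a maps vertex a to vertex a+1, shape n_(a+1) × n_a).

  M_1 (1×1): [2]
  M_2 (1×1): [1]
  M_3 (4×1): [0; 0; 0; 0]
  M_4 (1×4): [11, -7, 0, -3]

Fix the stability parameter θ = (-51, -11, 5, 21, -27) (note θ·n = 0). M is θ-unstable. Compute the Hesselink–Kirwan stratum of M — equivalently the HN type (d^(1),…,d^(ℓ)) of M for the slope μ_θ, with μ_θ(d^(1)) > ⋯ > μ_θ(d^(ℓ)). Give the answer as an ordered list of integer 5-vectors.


Interval decomposition of M: I[1,3], I[4,4]^3, I[4,5].
HN type (ℓ=5): μ^(1)=21; μ^(2)=5; μ^(3)=-3; μ^(4)=-11; μ^(5)=-51

((0, 0, 0, 3, 0); (0, 0, 1, 0, 0); (0, 0, 0, 1, 1); (0, 1, 0, 0, 0); (1, 0, 0, 0, 0))


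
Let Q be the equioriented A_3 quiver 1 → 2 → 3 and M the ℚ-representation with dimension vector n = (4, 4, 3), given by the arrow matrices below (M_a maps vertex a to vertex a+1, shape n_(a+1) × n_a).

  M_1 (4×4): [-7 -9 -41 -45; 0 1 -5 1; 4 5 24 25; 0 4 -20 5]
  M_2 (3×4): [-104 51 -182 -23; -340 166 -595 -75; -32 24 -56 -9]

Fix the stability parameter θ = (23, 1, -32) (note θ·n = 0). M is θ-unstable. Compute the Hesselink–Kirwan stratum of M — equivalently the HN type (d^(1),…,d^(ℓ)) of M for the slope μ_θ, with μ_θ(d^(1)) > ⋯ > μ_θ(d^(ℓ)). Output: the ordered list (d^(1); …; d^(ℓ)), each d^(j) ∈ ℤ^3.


Interval decomposition of M: I[1,2], I[1,3]^3.
HN type (ℓ=2): μ^(1)=12; μ^(2)=-8/3

((1, 1, 0); (3, 3, 3))


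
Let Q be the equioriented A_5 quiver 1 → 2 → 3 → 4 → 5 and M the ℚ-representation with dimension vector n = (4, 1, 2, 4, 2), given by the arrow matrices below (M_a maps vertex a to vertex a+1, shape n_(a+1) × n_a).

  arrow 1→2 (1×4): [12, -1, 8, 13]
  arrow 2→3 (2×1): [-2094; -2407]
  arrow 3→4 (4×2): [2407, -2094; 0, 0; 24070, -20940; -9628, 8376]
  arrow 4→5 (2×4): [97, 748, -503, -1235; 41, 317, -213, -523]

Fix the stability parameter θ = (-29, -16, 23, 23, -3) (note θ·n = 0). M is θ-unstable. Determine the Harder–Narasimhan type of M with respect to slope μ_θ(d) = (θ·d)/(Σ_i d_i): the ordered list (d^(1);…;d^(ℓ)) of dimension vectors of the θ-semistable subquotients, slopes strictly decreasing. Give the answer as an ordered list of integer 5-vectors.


Via rank(M_{q-1}∘⋯∘M_p): M ≅ I[1,1]^3, I[1,3], I[3,5], I[4,4]^2, I[4,5].
μ_θ-semistable layers: μ^(1)=23; μ^(2)=43/3; μ^(3)=10; μ^(4)=-16; μ^(5)=-29

((0, 0, 1, 2, 0); (0, 0, 1, 1, 1); (0, 0, 0, 1, 1); (0, 1, 0, 0, 0); (4, 0, 0, 0, 0))


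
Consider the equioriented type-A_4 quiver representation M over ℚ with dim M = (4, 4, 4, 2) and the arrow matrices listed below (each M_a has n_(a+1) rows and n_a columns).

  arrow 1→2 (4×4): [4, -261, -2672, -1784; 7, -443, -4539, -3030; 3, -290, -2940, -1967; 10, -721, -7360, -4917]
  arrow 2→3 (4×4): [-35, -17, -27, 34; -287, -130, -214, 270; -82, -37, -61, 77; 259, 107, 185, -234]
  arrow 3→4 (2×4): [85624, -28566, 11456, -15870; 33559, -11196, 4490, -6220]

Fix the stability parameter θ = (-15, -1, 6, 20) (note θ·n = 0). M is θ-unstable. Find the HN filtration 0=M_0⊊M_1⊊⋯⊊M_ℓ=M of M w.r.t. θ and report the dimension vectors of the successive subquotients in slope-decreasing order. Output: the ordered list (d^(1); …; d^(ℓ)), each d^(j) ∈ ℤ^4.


Interval decomposition of M: I[1,2], I[1,3], I[1,4]^2, I[3,3].
HN type (ℓ=4): μ^(1)=20; μ^(2)=6; μ^(3)=-1; μ^(4)=-15

((0, 0, 0, 2); (0, 0, 4, 0); (0, 4, 0, 0); (4, 0, 0, 0))


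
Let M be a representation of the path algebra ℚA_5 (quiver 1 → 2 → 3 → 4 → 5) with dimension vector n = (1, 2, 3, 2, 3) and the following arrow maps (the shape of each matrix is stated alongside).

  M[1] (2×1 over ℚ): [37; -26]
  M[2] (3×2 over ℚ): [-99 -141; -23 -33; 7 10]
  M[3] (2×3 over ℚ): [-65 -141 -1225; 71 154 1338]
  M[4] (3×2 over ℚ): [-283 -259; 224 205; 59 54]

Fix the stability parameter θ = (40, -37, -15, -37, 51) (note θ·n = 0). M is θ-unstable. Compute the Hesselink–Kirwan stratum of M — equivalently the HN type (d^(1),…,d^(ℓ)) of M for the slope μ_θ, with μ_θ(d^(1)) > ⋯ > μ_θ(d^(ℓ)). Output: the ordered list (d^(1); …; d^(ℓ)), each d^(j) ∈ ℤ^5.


Interval decomposition of M: I[1,5], I[2,5], I[3,3], I[5,5].
HN type (ℓ=5): μ^(1)=51; μ^(2)=-49/4; μ^(3)=-15; μ^(4)=-26; μ^(5)=-37

((0, 0, 0, 0, 3); (1, 1, 1, 1, 0); (0, 0, 1, 0, 0); (0, 0, 1, 1, 0); (0, 1, 0, 0, 0))


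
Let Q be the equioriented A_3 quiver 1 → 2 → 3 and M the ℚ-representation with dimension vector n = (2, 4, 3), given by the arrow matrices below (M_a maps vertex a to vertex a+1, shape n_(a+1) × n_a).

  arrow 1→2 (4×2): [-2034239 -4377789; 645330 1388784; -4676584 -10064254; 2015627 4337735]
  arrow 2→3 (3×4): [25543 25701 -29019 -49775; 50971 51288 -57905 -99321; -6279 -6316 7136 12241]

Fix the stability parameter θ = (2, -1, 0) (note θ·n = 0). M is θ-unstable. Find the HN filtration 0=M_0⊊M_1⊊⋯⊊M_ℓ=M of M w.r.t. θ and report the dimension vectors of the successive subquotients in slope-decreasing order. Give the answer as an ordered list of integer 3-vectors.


Barcode: M ≅ I[1,2], I[1,3], I[2,3]^2. HN layers by μ_θ (4 steps, strictly decreasing):
  μ^(1)=1/2; μ^(2)=1/3; μ^(3)=0; μ^(4)=-1

((1, 1, 0); (1, 1, 1); (0, 0, 2); (0, 2, 0))
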